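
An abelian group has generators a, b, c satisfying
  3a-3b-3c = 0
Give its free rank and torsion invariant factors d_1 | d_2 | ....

rank_ℚ(R)=1; free=3−1=2
SNF(R) diag = [3] → torsion [3]

Answer: M ≅ ℤ^2 ⊕ ℤ/3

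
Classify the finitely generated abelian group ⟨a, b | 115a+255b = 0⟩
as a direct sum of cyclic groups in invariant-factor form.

Answer: M ≅ ℤ^1 ⊕ ℤ/5

Derivation:
rank_ℚ(R)=1; free=2−1=1
SNF(R) diag = [5] → torsion [5]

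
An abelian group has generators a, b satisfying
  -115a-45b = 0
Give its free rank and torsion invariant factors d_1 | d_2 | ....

Answer: M ≅ ℤ^1 ⊕ ℤ/5

Derivation:
rank_ℚ(R)=1; free=2−1=1
SNF(R) diag = [5] → torsion [5]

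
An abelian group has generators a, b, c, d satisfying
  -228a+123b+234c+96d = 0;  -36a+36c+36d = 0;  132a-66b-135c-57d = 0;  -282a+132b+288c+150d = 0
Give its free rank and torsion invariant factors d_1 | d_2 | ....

rank_ℚ(R)=4; free=4−4=0
SNF(R) diag = [3, 9, 18, 36] → torsion [3, 9, 18, 36]

Answer: M ≅ ℤ/3 ⊕ ℤ/9 ⊕ ℤ/18 ⊕ ℤ/36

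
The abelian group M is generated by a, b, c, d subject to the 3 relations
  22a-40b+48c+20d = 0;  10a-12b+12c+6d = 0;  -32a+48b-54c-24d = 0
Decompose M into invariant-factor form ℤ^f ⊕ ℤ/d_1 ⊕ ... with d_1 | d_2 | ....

rank_ℚ(R)=3; free=4−3=1
SNF(R) diag = [2, 2, 6] → torsion [2, 2, 6]

Answer: M ≅ ℤ^1 ⊕ ℤ/2 ⊕ ℤ/2 ⊕ ℤ/6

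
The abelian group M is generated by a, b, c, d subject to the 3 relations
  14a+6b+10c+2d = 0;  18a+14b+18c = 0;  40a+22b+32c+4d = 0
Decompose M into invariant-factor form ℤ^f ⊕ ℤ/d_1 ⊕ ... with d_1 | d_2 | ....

Answer: M ≅ ℤ^1 ⊕ ℤ/2 ⊕ ℤ/2 ⊕ ℤ/6

Derivation:
rank_ℚ(R)=3; free=4−3=1
SNF(R) diag = [2, 2, 6] → torsion [2, 2, 6]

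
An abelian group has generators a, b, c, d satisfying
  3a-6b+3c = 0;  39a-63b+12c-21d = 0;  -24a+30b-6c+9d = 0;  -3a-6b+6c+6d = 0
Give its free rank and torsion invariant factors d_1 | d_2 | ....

rank_ℚ(R)=4; free=4−4=0
SNF(R) diag = [3, 3, 9, 27] → torsion [3, 3, 9, 27]

Answer: M ≅ ℤ/3 ⊕ ℤ/3 ⊕ ℤ/9 ⊕ ℤ/27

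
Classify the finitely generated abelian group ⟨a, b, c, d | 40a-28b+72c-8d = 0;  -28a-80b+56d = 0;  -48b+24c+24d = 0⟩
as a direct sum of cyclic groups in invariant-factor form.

Answer: M ≅ ℤ^1 ⊕ ℤ/4 ⊕ ℤ/12 ⊕ ℤ/24

Derivation:
rank_ℚ(R)=3; free=4−3=1
SNF(R) diag = [4, 12, 24] → torsion [4, 12, 24]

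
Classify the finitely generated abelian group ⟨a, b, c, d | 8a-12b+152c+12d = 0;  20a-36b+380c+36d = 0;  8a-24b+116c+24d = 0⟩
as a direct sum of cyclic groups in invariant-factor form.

rank_ℚ(R)=3; free=4−3=1
SNF(R) diag = [4, 12, 36] → torsion [4, 12, 36]

Answer: M ≅ ℤ^1 ⊕ ℤ/4 ⊕ ℤ/12 ⊕ ℤ/36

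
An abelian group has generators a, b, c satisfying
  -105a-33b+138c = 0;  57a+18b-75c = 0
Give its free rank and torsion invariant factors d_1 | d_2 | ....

rank_ℚ(R)=2; free=3−2=1
SNF(R) diag = [3, 3] → torsion [3, 3]

Answer: M ≅ ℤ^1 ⊕ ℤ/3 ⊕ ℤ/3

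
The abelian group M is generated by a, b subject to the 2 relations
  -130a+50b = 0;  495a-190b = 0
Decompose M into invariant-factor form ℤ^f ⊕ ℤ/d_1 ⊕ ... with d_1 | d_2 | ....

Answer: M ≅ ℤ/5 ⊕ ℤ/10

Derivation:
rank_ℚ(R)=2; free=2−2=0
SNF(R) diag = [5, 10] → torsion [5, 10]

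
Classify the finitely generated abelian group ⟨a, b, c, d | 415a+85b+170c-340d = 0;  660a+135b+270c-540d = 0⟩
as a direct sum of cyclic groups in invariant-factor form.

rank_ℚ(R)=2; free=4−2=2
SNF(R) diag = [5, 15] → torsion [5, 15]

Answer: M ≅ ℤ^2 ⊕ ℤ/5 ⊕ ℤ/15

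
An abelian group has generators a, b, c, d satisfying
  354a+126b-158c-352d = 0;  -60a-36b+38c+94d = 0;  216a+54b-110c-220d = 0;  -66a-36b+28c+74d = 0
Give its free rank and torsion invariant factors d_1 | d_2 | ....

rank_ℚ(R)=4; free=4−4=0
SNF(R) diag = [2, 6, 18, 54] → torsion [2, 6, 18, 54]

Answer: M ≅ ℤ/2 ⊕ ℤ/6 ⊕ ℤ/18 ⊕ ℤ/54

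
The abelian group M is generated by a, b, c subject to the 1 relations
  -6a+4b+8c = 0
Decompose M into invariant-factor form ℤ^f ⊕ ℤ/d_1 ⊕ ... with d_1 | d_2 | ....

rank_ℚ(R)=1; free=3−1=2
SNF(R) diag = [2] → torsion [2]

Answer: M ≅ ℤ^2 ⊕ ℤ/2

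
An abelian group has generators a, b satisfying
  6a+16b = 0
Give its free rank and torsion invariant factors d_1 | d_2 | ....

rank_ℚ(R)=1; free=2−1=1
SNF(R) diag = [2] → torsion [2]

Answer: M ≅ ℤ^1 ⊕ ℤ/2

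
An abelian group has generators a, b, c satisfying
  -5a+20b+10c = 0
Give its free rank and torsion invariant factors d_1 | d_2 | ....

Answer: M ≅ ℤ^2 ⊕ ℤ/5

Derivation:
rank_ℚ(R)=1; free=3−1=2
SNF(R) diag = [5] → torsion [5]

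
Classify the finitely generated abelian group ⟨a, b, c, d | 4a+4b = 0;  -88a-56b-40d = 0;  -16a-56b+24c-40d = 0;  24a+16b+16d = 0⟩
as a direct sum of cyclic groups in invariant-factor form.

Answer: M ≅ ℤ/4 ⊕ ℤ/8 ⊕ ℤ/24 ⊕ ℤ/24

Derivation:
rank_ℚ(R)=4; free=4−4=0
SNF(R) diag = [4, 8, 24, 24] → torsion [4, 8, 24, 24]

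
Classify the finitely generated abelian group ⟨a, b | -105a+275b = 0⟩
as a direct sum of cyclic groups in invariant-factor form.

rank_ℚ(R)=1; free=2−1=1
SNF(R) diag = [5] → torsion [5]

Answer: M ≅ ℤ^1 ⊕ ℤ/5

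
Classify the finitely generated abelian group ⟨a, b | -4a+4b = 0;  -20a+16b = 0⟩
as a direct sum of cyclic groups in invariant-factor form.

rank_ℚ(R)=2; free=2−2=0
SNF(R) diag = [4, 4] → torsion [4, 4]

Answer: M ≅ ℤ/4 ⊕ ℤ/4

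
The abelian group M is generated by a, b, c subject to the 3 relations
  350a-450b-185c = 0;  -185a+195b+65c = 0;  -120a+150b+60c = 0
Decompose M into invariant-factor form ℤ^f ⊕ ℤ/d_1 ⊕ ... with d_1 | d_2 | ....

rank_ℚ(R)=3; free=3−3=0
SNF(R) diag = [5, 15, 30] → torsion [5, 15, 30]

Answer: M ≅ ℤ/5 ⊕ ℤ/15 ⊕ ℤ/30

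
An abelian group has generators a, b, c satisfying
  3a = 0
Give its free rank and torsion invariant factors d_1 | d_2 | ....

rank_ℚ(R)=1; free=3−1=2
SNF(R) diag = [3] → torsion [3]

Answer: M ≅ ℤ^2 ⊕ ℤ/3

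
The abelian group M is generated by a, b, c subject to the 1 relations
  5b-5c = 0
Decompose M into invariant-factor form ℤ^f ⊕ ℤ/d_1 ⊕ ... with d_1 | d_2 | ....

Answer: M ≅ ℤ^2 ⊕ ℤ/5

Derivation:
rank_ℚ(R)=1; free=3−1=2
SNF(R) diag = [5] → torsion [5]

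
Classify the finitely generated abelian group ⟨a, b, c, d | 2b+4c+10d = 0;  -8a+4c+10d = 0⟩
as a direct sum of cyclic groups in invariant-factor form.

rank_ℚ(R)=2; free=4−2=2
SNF(R) diag = [2, 2] → torsion [2, 2]

Answer: M ≅ ℤ^2 ⊕ ℤ/2 ⊕ ℤ/2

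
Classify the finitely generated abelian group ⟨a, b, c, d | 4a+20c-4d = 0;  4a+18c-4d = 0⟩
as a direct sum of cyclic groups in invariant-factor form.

Answer: M ≅ ℤ^2 ⊕ ℤ/2 ⊕ ℤ/4

Derivation:
rank_ℚ(R)=2; free=4−2=2
SNF(R) diag = [2, 4] → torsion [2, 4]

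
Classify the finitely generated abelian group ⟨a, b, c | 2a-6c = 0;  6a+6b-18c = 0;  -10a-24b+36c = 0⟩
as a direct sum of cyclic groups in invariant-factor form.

rank_ℚ(R)=3; free=3−3=0
SNF(R) diag = [2, 6, 6] → torsion [2, 6, 6]

Answer: M ≅ ℤ/2 ⊕ ℤ/6 ⊕ ℤ/6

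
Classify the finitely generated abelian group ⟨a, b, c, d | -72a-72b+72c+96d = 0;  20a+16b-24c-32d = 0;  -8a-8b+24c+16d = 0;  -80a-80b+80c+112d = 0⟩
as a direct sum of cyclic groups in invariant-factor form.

rank_ℚ(R)=4; free=4−4=0
SNF(R) diag = [4, 8, 16, 48] → torsion [4, 8, 16, 48]

Answer: M ≅ ℤ/4 ⊕ ℤ/8 ⊕ ℤ/16 ⊕ ℤ/48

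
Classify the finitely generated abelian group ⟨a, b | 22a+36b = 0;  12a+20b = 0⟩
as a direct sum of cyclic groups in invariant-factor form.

rank_ℚ(R)=2; free=2−2=0
SNF(R) diag = [2, 4] → torsion [2, 4]

Answer: M ≅ ℤ/2 ⊕ ℤ/4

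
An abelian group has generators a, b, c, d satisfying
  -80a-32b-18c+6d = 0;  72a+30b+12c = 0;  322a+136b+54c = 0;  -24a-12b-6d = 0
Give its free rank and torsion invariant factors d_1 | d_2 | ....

rank_ℚ(R)=4; free=4−4=0
SNF(R) diag = [2, 6, 6, 6] → torsion [2, 6, 6, 6]

Answer: M ≅ ℤ/2 ⊕ ℤ/6 ⊕ ℤ/6 ⊕ ℤ/6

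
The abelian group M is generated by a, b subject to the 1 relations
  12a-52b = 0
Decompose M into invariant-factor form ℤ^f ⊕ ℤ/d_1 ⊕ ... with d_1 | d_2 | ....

Answer: M ≅ ℤ^1 ⊕ ℤ/4

Derivation:
rank_ℚ(R)=1; free=2−1=1
SNF(R) diag = [4] → torsion [4]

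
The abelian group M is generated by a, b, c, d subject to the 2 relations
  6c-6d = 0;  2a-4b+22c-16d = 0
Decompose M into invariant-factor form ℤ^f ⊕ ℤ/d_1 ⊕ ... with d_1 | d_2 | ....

rank_ℚ(R)=2; free=4−2=2
SNF(R) diag = [2, 6] → torsion [2, 6]

Answer: M ≅ ℤ^2 ⊕ ℤ/2 ⊕ ℤ/6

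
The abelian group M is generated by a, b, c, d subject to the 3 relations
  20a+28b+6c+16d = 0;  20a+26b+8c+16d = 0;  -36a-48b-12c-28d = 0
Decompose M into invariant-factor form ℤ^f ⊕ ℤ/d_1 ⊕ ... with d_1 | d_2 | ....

rank_ℚ(R)=3; free=4−3=1
SNF(R) diag = [2, 2, 4] → torsion [2, 2, 4]

Answer: M ≅ ℤ^1 ⊕ ℤ/2 ⊕ ℤ/2 ⊕ ℤ/4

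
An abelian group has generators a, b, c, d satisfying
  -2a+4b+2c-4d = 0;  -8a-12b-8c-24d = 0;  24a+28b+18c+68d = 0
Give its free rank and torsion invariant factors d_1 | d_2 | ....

rank_ℚ(R)=3; free=4−3=1
SNF(R) diag = [2, 2, 4] → torsion [2, 2, 4]

Answer: M ≅ ℤ^1 ⊕ ℤ/2 ⊕ ℤ/2 ⊕ ℤ/4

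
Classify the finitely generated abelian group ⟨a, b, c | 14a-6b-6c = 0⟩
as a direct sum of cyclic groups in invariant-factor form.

Answer: M ≅ ℤ^2 ⊕ ℤ/2

Derivation:
rank_ℚ(R)=1; free=3−1=2
SNF(R) diag = [2] → torsion [2]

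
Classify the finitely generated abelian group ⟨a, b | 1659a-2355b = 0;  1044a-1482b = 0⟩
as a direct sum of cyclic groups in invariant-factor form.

rank_ℚ(R)=2; free=2−2=0
SNF(R) diag = [3, 6] → torsion [3, 6]

Answer: M ≅ ℤ/3 ⊕ ℤ/6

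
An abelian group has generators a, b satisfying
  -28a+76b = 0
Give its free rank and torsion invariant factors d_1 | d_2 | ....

Answer: M ≅ ℤ^1 ⊕ ℤ/4

Derivation:
rank_ℚ(R)=1; free=2−1=1
SNF(R) diag = [4] → torsion [4]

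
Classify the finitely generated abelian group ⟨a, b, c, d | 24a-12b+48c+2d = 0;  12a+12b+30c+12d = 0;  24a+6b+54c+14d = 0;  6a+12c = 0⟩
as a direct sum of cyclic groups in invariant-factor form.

rank_ℚ(R)=4; free=4−4=0
SNF(R) diag = [2, 6, 6, 6] → torsion [2, 6, 6, 6]

Answer: M ≅ ℤ/2 ⊕ ℤ/6 ⊕ ℤ/6 ⊕ ℤ/6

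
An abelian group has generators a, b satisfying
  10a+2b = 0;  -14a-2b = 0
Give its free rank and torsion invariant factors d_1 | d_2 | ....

Answer: M ≅ ℤ/2 ⊕ ℤ/4

Derivation:
rank_ℚ(R)=2; free=2−2=0
SNF(R) diag = [2, 4] → torsion [2, 4]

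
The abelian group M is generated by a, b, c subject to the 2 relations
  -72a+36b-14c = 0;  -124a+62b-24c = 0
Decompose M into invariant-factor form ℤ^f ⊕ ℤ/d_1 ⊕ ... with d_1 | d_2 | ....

rank_ℚ(R)=2; free=3−2=1
SNF(R) diag = [2, 2] → torsion [2, 2]

Answer: M ≅ ℤ^1 ⊕ ℤ/2 ⊕ ℤ/2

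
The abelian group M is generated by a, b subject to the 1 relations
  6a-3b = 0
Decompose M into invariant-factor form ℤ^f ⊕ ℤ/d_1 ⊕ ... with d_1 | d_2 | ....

rank_ℚ(R)=1; free=2−1=1
SNF(R) diag = [3] → torsion [3]

Answer: M ≅ ℤ^1 ⊕ ℤ/3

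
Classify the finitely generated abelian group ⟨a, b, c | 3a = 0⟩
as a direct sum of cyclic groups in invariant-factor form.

Answer: M ≅ ℤ^2 ⊕ ℤ/3

Derivation:
rank_ℚ(R)=1; free=3−1=2
SNF(R) diag = [3] → torsion [3]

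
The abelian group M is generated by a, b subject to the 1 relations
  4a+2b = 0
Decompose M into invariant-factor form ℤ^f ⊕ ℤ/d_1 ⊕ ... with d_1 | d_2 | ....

rank_ℚ(R)=1; free=2−1=1
SNF(R) diag = [2] → torsion [2]

Answer: M ≅ ℤ^1 ⊕ ℤ/2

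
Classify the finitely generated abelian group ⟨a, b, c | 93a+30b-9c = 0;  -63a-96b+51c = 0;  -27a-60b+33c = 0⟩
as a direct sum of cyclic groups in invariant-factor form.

Answer: M ≅ ℤ/3 ⊕ ℤ/6 ⊕ ℤ/18

Derivation:
rank_ℚ(R)=3; free=3−3=0
SNF(R) diag = [3, 6, 18] → torsion [3, 6, 18]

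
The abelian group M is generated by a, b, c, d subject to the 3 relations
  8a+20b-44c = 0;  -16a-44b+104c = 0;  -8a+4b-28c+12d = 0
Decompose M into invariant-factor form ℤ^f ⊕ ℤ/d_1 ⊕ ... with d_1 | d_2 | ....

Answer: M ≅ ℤ^1 ⊕ ℤ/4 ⊕ ℤ/4 ⊕ ℤ/12

Derivation:
rank_ℚ(R)=3; free=4−3=1
SNF(R) diag = [4, 4, 12] → torsion [4, 4, 12]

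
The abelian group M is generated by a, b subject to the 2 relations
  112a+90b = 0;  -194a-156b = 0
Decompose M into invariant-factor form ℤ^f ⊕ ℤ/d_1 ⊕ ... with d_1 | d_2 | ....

Answer: M ≅ ℤ/2 ⊕ ℤ/6

Derivation:
rank_ℚ(R)=2; free=2−2=0
SNF(R) diag = [2, 6] → torsion [2, 6]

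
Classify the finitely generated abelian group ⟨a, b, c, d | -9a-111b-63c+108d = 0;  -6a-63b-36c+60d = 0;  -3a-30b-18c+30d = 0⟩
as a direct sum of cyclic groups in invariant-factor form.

Answer: M ≅ ℤ^1 ⊕ ℤ/3 ⊕ ℤ/3 ⊕ ℤ/9

Derivation:
rank_ℚ(R)=3; free=4−3=1
SNF(R) diag = [3, 3, 9] → torsion [3, 3, 9]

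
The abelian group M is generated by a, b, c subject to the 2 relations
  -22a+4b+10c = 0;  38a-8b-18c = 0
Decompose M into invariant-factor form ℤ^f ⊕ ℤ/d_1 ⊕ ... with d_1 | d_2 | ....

rank_ℚ(R)=2; free=3−2=1
SNF(R) diag = [2, 4] → torsion [2, 4]

Answer: M ≅ ℤ^1 ⊕ ℤ/2 ⊕ ℤ/4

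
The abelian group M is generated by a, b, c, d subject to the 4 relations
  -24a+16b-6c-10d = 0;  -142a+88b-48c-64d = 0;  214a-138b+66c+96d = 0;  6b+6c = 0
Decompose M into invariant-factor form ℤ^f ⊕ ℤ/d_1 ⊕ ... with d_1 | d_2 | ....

rank_ℚ(R)=4; free=4−4=0
SNF(R) diag = [2, 2, 6, 12] → torsion [2, 2, 6, 12]

Answer: M ≅ ℤ/2 ⊕ ℤ/2 ⊕ ℤ/6 ⊕ ℤ/12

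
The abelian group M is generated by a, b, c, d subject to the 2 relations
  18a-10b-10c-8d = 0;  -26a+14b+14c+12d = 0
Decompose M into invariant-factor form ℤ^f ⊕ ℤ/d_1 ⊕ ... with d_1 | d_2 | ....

rank_ℚ(R)=2; free=4−2=2
SNF(R) diag = [2, 4] → torsion [2, 4]

Answer: M ≅ ℤ^2 ⊕ ℤ/2 ⊕ ℤ/4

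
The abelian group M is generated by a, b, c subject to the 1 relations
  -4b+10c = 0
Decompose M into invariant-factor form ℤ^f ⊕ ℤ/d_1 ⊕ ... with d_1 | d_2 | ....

Answer: M ≅ ℤ^2 ⊕ ℤ/2

Derivation:
rank_ℚ(R)=1; free=3−1=2
SNF(R) diag = [2] → torsion [2]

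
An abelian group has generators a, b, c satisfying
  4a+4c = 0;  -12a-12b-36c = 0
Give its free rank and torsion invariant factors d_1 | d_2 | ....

Answer: M ≅ ℤ^1 ⊕ ℤ/4 ⊕ ℤ/12

Derivation:
rank_ℚ(R)=2; free=3−2=1
SNF(R) diag = [4, 12] → torsion [4, 12]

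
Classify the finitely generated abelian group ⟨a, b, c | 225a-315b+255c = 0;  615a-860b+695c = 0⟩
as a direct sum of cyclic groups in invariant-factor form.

rank_ℚ(R)=2; free=3−2=1
SNF(R) diag = [5, 15] → torsion [5, 15]

Answer: M ≅ ℤ^1 ⊕ ℤ/5 ⊕ ℤ/15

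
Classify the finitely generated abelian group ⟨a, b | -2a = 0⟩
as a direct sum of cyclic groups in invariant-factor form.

Answer: M ≅ ℤ^1 ⊕ ℤ/2

Derivation:
rank_ℚ(R)=1; free=2−1=1
SNF(R) diag = [2] → torsion [2]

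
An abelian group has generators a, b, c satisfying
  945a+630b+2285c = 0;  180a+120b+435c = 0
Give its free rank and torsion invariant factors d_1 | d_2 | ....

rank_ℚ(R)=2; free=3−2=1
SNF(R) diag = [5, 15] → torsion [5, 15]

Answer: M ≅ ℤ^1 ⊕ ℤ/5 ⊕ ℤ/15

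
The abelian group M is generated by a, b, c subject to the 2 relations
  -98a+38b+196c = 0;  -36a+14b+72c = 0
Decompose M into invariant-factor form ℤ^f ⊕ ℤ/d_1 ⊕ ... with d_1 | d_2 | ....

rank_ℚ(R)=2; free=3−2=1
SNF(R) diag = [2, 2] → torsion [2, 2]

Answer: M ≅ ℤ^1 ⊕ ℤ/2 ⊕ ℤ/2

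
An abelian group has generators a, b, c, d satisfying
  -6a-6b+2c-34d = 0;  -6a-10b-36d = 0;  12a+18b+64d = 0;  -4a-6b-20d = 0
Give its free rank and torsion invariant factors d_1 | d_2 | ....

Answer: M ≅ ℤ/2 ⊕ ℤ/2 ⊕ ℤ/2 ⊕ ℤ/4

Derivation:
rank_ℚ(R)=4; free=4−4=0
SNF(R) diag = [2, 2, 2, 4] → torsion [2, 2, 2, 4]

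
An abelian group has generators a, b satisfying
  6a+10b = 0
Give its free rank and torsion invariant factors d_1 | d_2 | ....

rank_ℚ(R)=1; free=2−1=1
SNF(R) diag = [2] → torsion [2]

Answer: M ≅ ℤ^1 ⊕ ℤ/2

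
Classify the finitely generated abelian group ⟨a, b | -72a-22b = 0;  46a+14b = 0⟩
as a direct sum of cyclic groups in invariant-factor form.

rank_ℚ(R)=2; free=2−2=0
SNF(R) diag = [2, 2] → torsion [2, 2]

Answer: M ≅ ℤ/2 ⊕ ℤ/2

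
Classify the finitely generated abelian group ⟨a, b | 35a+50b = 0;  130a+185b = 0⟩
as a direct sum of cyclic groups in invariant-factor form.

Answer: M ≅ ℤ/5 ⊕ ℤ/5

Derivation:
rank_ℚ(R)=2; free=2−2=0
SNF(R) diag = [5, 5] → torsion [5, 5]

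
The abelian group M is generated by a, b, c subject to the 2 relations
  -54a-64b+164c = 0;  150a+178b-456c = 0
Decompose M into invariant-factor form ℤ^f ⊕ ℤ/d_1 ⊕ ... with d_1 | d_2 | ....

rank_ℚ(R)=2; free=3−2=1
SNF(R) diag = [2, 2] → torsion [2, 2]

Answer: M ≅ ℤ^1 ⊕ ℤ/2 ⊕ ℤ/2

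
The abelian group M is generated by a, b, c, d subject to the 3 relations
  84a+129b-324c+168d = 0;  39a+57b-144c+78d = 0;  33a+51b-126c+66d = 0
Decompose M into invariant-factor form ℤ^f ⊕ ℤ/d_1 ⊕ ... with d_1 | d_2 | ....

Answer: M ≅ ℤ^1 ⊕ ℤ/3 ⊕ ℤ/9 ⊕ ℤ/18

Derivation:
rank_ℚ(R)=3; free=4−3=1
SNF(R) diag = [3, 9, 18] → torsion [3, 9, 18]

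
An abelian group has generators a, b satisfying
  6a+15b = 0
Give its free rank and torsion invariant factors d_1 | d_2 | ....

rank_ℚ(R)=1; free=2−1=1
SNF(R) diag = [3] → torsion [3]

Answer: M ≅ ℤ^1 ⊕ ℤ/3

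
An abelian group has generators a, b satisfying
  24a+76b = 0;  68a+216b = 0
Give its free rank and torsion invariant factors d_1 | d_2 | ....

rank_ℚ(R)=2; free=2−2=0
SNF(R) diag = [4, 4] → torsion [4, 4]

Answer: M ≅ ℤ/4 ⊕ ℤ/4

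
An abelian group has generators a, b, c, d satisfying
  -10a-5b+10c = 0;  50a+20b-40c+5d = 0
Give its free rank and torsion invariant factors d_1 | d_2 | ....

Answer: M ≅ ℤ^2 ⊕ ℤ/5 ⊕ ℤ/5

Derivation:
rank_ℚ(R)=2; free=4−2=2
SNF(R) diag = [5, 5] → torsion [5, 5]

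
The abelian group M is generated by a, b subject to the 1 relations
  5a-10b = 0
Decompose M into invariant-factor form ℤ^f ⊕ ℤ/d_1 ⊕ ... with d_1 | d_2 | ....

Answer: M ≅ ℤ^1 ⊕ ℤ/5

Derivation:
rank_ℚ(R)=1; free=2−1=1
SNF(R) diag = [5] → torsion [5]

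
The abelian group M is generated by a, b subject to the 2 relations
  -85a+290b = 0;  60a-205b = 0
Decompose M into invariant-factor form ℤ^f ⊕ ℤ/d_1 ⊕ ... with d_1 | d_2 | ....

Answer: M ≅ ℤ/5 ⊕ ℤ/5

Derivation:
rank_ℚ(R)=2; free=2−2=0
SNF(R) diag = [5, 5] → torsion [5, 5]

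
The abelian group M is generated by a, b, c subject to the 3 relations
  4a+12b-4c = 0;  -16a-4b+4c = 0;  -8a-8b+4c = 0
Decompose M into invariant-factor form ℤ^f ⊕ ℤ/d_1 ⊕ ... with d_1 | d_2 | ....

rank_ℚ(R)=3; free=3−3=0
SNF(R) diag = [4, 4, 4] → torsion [4, 4, 4]

Answer: M ≅ ℤ/4 ⊕ ℤ/4 ⊕ ℤ/4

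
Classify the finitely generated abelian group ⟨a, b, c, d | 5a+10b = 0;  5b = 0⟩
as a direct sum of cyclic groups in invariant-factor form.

Answer: M ≅ ℤ^2 ⊕ ℤ/5 ⊕ ℤ/5

Derivation:
rank_ℚ(R)=2; free=4−2=2
SNF(R) diag = [5, 5] → torsion [5, 5]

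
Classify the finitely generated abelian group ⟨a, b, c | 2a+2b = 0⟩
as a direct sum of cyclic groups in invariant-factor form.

Answer: M ≅ ℤ^2 ⊕ ℤ/2

Derivation:
rank_ℚ(R)=1; free=3−1=2
SNF(R) diag = [2] → torsion [2]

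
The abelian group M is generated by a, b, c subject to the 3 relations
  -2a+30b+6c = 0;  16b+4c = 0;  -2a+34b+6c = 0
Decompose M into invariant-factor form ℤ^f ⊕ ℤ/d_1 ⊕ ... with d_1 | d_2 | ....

rank_ℚ(R)=3; free=3−3=0
SNF(R) diag = [2, 4, 4] → torsion [2, 4, 4]

Answer: M ≅ ℤ/2 ⊕ ℤ/4 ⊕ ℤ/4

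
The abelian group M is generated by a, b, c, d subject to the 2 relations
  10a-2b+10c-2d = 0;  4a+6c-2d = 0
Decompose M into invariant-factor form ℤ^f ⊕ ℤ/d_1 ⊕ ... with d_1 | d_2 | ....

rank_ℚ(R)=2; free=4−2=2
SNF(R) diag = [2, 2] → torsion [2, 2]

Answer: M ≅ ℤ^2 ⊕ ℤ/2 ⊕ ℤ/2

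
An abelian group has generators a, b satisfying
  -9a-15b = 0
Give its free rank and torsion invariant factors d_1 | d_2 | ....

Answer: M ≅ ℤ^1 ⊕ ℤ/3

Derivation:
rank_ℚ(R)=1; free=2−1=1
SNF(R) diag = [3] → torsion [3]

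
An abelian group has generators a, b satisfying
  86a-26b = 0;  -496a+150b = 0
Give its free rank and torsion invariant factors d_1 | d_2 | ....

Answer: M ≅ ℤ/2 ⊕ ℤ/2

Derivation:
rank_ℚ(R)=2; free=2−2=0
SNF(R) diag = [2, 2] → torsion [2, 2]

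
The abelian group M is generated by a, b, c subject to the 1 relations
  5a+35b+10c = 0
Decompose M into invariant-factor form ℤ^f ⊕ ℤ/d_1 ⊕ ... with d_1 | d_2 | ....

Answer: M ≅ ℤ^2 ⊕ ℤ/5

Derivation:
rank_ℚ(R)=1; free=3−1=2
SNF(R) diag = [5] → torsion [5]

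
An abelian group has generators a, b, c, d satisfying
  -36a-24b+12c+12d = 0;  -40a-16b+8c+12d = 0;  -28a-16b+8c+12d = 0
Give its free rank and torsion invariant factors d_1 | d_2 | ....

Answer: M ≅ ℤ^1 ⊕ ℤ/4 ⊕ ℤ/12 ⊕ ℤ/12

Derivation:
rank_ℚ(R)=3; free=4−3=1
SNF(R) diag = [4, 12, 12] → torsion [4, 12, 12]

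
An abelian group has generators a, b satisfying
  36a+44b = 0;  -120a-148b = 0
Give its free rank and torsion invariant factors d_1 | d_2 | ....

Answer: M ≅ ℤ/4 ⊕ ℤ/12

Derivation:
rank_ℚ(R)=2; free=2−2=0
SNF(R) diag = [4, 12] → torsion [4, 12]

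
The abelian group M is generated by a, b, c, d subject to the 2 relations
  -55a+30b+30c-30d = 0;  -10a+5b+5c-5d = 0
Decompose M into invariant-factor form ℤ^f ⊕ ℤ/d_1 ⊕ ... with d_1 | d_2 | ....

Answer: M ≅ ℤ^2 ⊕ ℤ/5 ⊕ ℤ/5

Derivation:
rank_ℚ(R)=2; free=4−2=2
SNF(R) diag = [5, 5] → torsion [5, 5]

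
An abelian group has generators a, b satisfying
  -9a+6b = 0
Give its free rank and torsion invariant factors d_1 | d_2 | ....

rank_ℚ(R)=1; free=2−1=1
SNF(R) diag = [3] → torsion [3]

Answer: M ≅ ℤ^1 ⊕ ℤ/3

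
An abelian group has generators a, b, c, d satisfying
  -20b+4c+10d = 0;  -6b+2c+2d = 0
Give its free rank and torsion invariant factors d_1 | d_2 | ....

Answer: M ≅ ℤ^2 ⊕ ℤ/2 ⊕ ℤ/2

Derivation:
rank_ℚ(R)=2; free=4−2=2
SNF(R) diag = [2, 2] → torsion [2, 2]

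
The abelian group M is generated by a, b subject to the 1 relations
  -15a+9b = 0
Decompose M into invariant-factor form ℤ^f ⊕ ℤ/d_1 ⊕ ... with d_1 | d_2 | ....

Answer: M ≅ ℤ^1 ⊕ ℤ/3

Derivation:
rank_ℚ(R)=1; free=2−1=1
SNF(R) diag = [3] → torsion [3]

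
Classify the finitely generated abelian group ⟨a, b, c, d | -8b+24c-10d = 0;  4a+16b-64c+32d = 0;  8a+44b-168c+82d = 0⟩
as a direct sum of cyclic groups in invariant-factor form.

rank_ℚ(R)=3; free=4−3=1
SNF(R) diag = [2, 4, 4] → torsion [2, 4, 4]

Answer: M ≅ ℤ^1 ⊕ ℤ/2 ⊕ ℤ/4 ⊕ ℤ/4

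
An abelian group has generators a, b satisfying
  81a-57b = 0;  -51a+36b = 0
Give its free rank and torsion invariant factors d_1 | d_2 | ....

Answer: M ≅ ℤ/3 ⊕ ℤ/3

Derivation:
rank_ℚ(R)=2; free=2−2=0
SNF(R) diag = [3, 3] → torsion [3, 3]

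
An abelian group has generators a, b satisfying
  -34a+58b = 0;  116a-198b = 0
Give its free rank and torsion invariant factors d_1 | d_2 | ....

Answer: M ≅ ℤ/2 ⊕ ℤ/2

Derivation:
rank_ℚ(R)=2; free=2−2=0
SNF(R) diag = [2, 2] → torsion [2, 2]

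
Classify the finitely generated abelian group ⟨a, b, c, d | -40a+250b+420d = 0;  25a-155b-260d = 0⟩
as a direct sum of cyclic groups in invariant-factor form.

Answer: M ≅ ℤ^2 ⊕ ℤ/5 ⊕ ℤ/10

Derivation:
rank_ℚ(R)=2; free=4−2=2
SNF(R) diag = [5, 10] → torsion [5, 10]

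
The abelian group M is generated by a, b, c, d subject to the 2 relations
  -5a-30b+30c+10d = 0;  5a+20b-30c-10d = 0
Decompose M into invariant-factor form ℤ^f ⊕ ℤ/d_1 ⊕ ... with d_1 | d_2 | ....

rank_ℚ(R)=2; free=4−2=2
SNF(R) diag = [5, 10] → torsion [5, 10]

Answer: M ≅ ℤ^2 ⊕ ℤ/5 ⊕ ℤ/10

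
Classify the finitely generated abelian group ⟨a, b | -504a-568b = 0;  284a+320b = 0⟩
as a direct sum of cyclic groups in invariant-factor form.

Answer: M ≅ ℤ/4 ⊕ ℤ/8

Derivation:
rank_ℚ(R)=2; free=2−2=0
SNF(R) diag = [4, 8] → torsion [4, 8]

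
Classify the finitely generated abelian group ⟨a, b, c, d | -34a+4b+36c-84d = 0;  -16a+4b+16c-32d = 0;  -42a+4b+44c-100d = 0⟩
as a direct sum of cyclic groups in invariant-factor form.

Answer: M ≅ ℤ^1 ⊕ ℤ/2 ⊕ ℤ/4 ⊕ ℤ/8

Derivation:
rank_ℚ(R)=3; free=4−3=1
SNF(R) diag = [2, 4, 8] → torsion [2, 4, 8]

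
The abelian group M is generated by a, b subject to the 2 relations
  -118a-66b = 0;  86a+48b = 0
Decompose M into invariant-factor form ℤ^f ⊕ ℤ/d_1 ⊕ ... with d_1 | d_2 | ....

rank_ℚ(R)=2; free=2−2=0
SNF(R) diag = [2, 6] → torsion [2, 6]

Answer: M ≅ ℤ/2 ⊕ ℤ/6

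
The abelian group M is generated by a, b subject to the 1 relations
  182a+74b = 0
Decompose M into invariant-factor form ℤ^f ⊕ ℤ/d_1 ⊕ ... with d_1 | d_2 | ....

Answer: M ≅ ℤ^1 ⊕ ℤ/2

Derivation:
rank_ℚ(R)=1; free=2−1=1
SNF(R) diag = [2] → torsion [2]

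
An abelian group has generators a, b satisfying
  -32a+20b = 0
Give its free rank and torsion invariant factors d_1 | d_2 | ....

rank_ℚ(R)=1; free=2−1=1
SNF(R) diag = [4] → torsion [4]

Answer: M ≅ ℤ^1 ⊕ ℤ/4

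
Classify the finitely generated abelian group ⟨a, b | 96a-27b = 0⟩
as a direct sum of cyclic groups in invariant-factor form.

rank_ℚ(R)=1; free=2−1=1
SNF(R) diag = [3] → torsion [3]

Answer: M ≅ ℤ^1 ⊕ ℤ/3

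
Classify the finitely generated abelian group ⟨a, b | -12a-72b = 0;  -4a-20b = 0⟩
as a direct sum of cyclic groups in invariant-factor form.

Answer: M ≅ ℤ/4 ⊕ ℤ/12

Derivation:
rank_ℚ(R)=2; free=2−2=0
SNF(R) diag = [4, 12] → torsion [4, 12]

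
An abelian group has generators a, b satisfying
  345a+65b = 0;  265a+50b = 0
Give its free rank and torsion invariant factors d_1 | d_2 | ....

Answer: M ≅ ℤ/5 ⊕ ℤ/5

Derivation:
rank_ℚ(R)=2; free=2−2=0
SNF(R) diag = [5, 5] → torsion [5, 5]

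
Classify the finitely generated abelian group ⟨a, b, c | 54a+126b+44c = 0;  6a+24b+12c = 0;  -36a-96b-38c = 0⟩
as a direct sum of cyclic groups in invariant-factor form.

rank_ℚ(R)=3; free=3−3=0
SNF(R) diag = [2, 6, 6] → torsion [2, 6, 6]

Answer: M ≅ ℤ/2 ⊕ ℤ/6 ⊕ ℤ/6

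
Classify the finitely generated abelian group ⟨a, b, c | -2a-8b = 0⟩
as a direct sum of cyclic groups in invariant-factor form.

rank_ℚ(R)=1; free=3−1=2
SNF(R) diag = [2] → torsion [2]

Answer: M ≅ ℤ^2 ⊕ ℤ/2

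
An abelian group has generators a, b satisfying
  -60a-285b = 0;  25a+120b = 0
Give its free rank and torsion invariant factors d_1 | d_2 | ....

Answer: M ≅ ℤ/5 ⊕ ℤ/15

Derivation:
rank_ℚ(R)=2; free=2−2=0
SNF(R) diag = [5, 15] → torsion [5, 15]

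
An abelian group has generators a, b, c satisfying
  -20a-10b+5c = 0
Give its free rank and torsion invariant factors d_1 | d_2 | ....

rank_ℚ(R)=1; free=3−1=2
SNF(R) diag = [5] → torsion [5]

Answer: M ≅ ℤ^2 ⊕ ℤ/5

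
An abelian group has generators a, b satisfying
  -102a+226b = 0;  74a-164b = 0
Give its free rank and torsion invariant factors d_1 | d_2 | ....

rank_ℚ(R)=2; free=2−2=0
SNF(R) diag = [2, 2] → torsion [2, 2]

Answer: M ≅ ℤ/2 ⊕ ℤ/2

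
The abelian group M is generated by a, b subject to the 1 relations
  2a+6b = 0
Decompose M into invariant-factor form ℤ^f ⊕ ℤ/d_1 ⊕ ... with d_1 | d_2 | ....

rank_ℚ(R)=1; free=2−1=1
SNF(R) diag = [2] → torsion [2]

Answer: M ≅ ℤ^1 ⊕ ℤ/2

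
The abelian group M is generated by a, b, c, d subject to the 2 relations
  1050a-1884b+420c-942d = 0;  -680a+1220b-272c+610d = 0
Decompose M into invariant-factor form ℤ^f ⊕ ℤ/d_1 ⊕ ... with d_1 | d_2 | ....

Answer: M ≅ ℤ^2 ⊕ ℤ/2 ⊕ ℤ/6

Derivation:
rank_ℚ(R)=2; free=4−2=2
SNF(R) diag = [2, 6] → torsion [2, 6]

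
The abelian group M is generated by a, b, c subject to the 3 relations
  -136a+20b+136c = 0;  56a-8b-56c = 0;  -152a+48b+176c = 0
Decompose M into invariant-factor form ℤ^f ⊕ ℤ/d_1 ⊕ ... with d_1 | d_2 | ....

rank_ℚ(R)=3; free=3−3=0
SNF(R) diag = [4, 8, 24] → torsion [4, 8, 24]

Answer: M ≅ ℤ/4 ⊕ ℤ/8 ⊕ ℤ/24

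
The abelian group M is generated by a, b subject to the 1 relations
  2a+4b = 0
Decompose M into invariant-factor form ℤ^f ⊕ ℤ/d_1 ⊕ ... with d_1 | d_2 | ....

rank_ℚ(R)=1; free=2−1=1
SNF(R) diag = [2] → torsion [2]

Answer: M ≅ ℤ^1 ⊕ ℤ/2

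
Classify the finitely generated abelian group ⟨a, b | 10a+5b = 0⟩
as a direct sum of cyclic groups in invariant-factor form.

rank_ℚ(R)=1; free=2−1=1
SNF(R) diag = [5] → torsion [5]

Answer: M ≅ ℤ^1 ⊕ ℤ/5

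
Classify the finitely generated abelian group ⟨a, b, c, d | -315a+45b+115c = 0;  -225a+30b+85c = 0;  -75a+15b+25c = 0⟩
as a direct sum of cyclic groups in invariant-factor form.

Answer: M ≅ ℤ^1 ⊕ ℤ/5 ⊕ ℤ/15 ⊕ ℤ/30

Derivation:
rank_ℚ(R)=3; free=4−3=1
SNF(R) diag = [5, 15, 30] → torsion [5, 15, 30]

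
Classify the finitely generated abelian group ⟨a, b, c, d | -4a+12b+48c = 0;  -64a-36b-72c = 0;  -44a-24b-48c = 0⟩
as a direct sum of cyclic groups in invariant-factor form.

Answer: M ≅ ℤ^1 ⊕ ℤ/4 ⊕ ℤ/12 ⊕ ℤ/24

Derivation:
rank_ℚ(R)=3; free=4−3=1
SNF(R) diag = [4, 12, 24] → torsion [4, 12, 24]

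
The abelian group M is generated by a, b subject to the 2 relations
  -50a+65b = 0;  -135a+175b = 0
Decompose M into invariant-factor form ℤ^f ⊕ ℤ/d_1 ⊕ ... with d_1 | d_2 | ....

Answer: M ≅ ℤ/5 ⊕ ℤ/5

Derivation:
rank_ℚ(R)=2; free=2−2=0
SNF(R) diag = [5, 5] → torsion [5, 5]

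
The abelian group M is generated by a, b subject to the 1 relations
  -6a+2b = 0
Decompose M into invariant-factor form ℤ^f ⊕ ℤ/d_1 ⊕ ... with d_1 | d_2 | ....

rank_ℚ(R)=1; free=2−1=1
SNF(R) diag = [2] → torsion [2]

Answer: M ≅ ℤ^1 ⊕ ℤ/2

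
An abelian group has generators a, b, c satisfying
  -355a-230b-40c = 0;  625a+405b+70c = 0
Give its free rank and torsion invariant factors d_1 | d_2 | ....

Answer: M ≅ ℤ^1 ⊕ ℤ/5 ⊕ ℤ/5

Derivation:
rank_ℚ(R)=2; free=3−2=1
SNF(R) diag = [5, 5] → torsion [5, 5]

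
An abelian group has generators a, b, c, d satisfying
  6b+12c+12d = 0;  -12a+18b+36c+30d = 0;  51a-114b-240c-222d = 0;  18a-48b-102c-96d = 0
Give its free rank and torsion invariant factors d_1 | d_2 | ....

rank_ℚ(R)=4; free=4−4=0
SNF(R) diag = [3, 6, 6, 6] → torsion [3, 6, 6, 6]

Answer: M ≅ ℤ/3 ⊕ ℤ/6 ⊕ ℤ/6 ⊕ ℤ/6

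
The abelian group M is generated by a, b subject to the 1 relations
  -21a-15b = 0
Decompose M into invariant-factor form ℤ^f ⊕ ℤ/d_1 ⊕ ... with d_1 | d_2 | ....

rank_ℚ(R)=1; free=2−1=1
SNF(R) diag = [3] → torsion [3]

Answer: M ≅ ℤ^1 ⊕ ℤ/3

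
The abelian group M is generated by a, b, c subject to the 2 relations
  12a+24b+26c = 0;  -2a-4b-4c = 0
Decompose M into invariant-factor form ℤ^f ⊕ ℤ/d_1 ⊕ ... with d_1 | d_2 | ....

Answer: M ≅ ℤ^1 ⊕ ℤ/2 ⊕ ℤ/2

Derivation:
rank_ℚ(R)=2; free=3−2=1
SNF(R) diag = [2, 2] → torsion [2, 2]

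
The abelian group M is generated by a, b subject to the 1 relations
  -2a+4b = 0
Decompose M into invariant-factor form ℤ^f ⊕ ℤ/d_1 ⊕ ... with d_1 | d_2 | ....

rank_ℚ(R)=1; free=2−1=1
SNF(R) diag = [2] → torsion [2]

Answer: M ≅ ℤ^1 ⊕ ℤ/2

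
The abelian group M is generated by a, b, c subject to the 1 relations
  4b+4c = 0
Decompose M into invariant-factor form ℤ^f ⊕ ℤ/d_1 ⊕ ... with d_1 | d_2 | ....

rank_ℚ(R)=1; free=3−1=2
SNF(R) diag = [4] → torsion [4]

Answer: M ≅ ℤ^2 ⊕ ℤ/4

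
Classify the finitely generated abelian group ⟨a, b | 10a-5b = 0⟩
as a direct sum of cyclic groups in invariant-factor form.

rank_ℚ(R)=1; free=2−1=1
SNF(R) diag = [5] → torsion [5]

Answer: M ≅ ℤ^1 ⊕ ℤ/5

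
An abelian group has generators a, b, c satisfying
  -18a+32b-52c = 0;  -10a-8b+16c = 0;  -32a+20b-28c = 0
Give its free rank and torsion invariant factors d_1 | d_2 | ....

Answer: M ≅ ℤ/2 ⊕ ℤ/4 ⊕ ℤ/12

Derivation:
rank_ℚ(R)=3; free=3−3=0
SNF(R) diag = [2, 4, 12] → torsion [2, 4, 12]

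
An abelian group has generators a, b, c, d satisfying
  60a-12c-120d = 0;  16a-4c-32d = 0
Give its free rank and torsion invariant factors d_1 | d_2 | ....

Answer: M ≅ ℤ^2 ⊕ ℤ/4 ⊕ ℤ/12

Derivation:
rank_ℚ(R)=2; free=4−2=2
SNF(R) diag = [4, 12] → torsion [4, 12]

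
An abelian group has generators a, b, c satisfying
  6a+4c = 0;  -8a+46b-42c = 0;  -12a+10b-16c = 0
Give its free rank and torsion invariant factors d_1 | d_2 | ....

Answer: M ≅ ℤ/2 ⊕ ℤ/2 ⊕ ℤ/2

Derivation:
rank_ℚ(R)=3; free=3−3=0
SNF(R) diag = [2, 2, 2] → torsion [2, 2, 2]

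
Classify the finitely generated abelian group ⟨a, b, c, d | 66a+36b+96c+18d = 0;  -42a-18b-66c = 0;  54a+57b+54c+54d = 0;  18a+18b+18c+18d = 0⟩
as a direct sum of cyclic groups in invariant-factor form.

Answer: M ≅ ℤ/3 ⊕ ℤ/6 ⊕ ℤ/18 ⊕ ℤ/18

Derivation:
rank_ℚ(R)=4; free=4−4=0
SNF(R) diag = [3, 6, 18, 18] → torsion [3, 6, 18, 18]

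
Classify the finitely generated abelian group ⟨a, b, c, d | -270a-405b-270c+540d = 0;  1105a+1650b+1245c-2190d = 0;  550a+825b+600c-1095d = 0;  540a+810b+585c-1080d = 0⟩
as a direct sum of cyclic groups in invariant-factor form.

Answer: M ≅ ℤ/5 ⊕ ℤ/15 ⊕ ℤ/45 ⊕ ℤ/135

Derivation:
rank_ℚ(R)=4; free=4−4=0
SNF(R) diag = [5, 15, 45, 135] → torsion [5, 15, 45, 135]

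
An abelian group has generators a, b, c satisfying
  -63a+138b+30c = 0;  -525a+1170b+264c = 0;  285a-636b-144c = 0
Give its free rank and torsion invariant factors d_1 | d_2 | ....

rank_ℚ(R)=3; free=3−3=0
SNF(R) diag = [3, 6, 6] → torsion [3, 6, 6]

Answer: M ≅ ℤ/3 ⊕ ℤ/6 ⊕ ℤ/6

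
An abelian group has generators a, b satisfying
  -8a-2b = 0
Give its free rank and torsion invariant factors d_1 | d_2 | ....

rank_ℚ(R)=1; free=2−1=1
SNF(R) diag = [2] → torsion [2]

Answer: M ≅ ℤ^1 ⊕ ℤ/2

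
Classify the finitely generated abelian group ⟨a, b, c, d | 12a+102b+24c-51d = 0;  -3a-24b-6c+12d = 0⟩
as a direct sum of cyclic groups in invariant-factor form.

rank_ℚ(R)=2; free=4−2=2
SNF(R) diag = [3, 3] → torsion [3, 3]

Answer: M ≅ ℤ^2 ⊕ ℤ/3 ⊕ ℤ/3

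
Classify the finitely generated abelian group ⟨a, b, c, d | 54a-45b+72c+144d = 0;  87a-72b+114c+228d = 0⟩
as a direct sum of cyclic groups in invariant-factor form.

Answer: M ≅ ℤ^2 ⊕ ℤ/3 ⊕ ℤ/9

Derivation:
rank_ℚ(R)=2; free=4−2=2
SNF(R) diag = [3, 9] → torsion [3, 9]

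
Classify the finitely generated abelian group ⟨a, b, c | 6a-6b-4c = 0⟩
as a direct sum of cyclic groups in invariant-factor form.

rank_ℚ(R)=1; free=3−1=2
SNF(R) diag = [2] → torsion [2]

Answer: M ≅ ℤ^2 ⊕ ℤ/2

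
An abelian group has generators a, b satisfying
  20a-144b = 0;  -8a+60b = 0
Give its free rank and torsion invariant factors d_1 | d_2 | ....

Answer: M ≅ ℤ/4 ⊕ ℤ/12

Derivation:
rank_ℚ(R)=2; free=2−2=0
SNF(R) diag = [4, 12] → torsion [4, 12]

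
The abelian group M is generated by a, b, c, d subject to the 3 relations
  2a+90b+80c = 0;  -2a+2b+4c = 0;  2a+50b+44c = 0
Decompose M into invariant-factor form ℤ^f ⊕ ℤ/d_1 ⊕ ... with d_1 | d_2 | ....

Answer: M ≅ ℤ^1 ⊕ ℤ/2 ⊕ ℤ/4 ⊕ ℤ/12

Derivation:
rank_ℚ(R)=3; free=4−3=1
SNF(R) diag = [2, 4, 12] → torsion [2, 4, 12]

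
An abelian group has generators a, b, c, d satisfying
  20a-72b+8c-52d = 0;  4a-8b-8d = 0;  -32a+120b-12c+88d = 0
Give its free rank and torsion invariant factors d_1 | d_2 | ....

Answer: M ≅ ℤ^1 ⊕ ℤ/4 ⊕ ℤ/4 ⊕ ℤ/4

Derivation:
rank_ℚ(R)=3; free=4−3=1
SNF(R) diag = [4, 4, 4] → torsion [4, 4, 4]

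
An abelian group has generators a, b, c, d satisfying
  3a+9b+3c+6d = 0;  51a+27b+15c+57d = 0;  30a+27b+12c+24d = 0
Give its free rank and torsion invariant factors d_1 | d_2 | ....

Answer: M ≅ ℤ^1 ⊕ ℤ/3 ⊕ ℤ/9 ⊕ ℤ/27

Derivation:
rank_ℚ(R)=3; free=4−3=1
SNF(R) diag = [3, 9, 27] → torsion [3, 9, 27]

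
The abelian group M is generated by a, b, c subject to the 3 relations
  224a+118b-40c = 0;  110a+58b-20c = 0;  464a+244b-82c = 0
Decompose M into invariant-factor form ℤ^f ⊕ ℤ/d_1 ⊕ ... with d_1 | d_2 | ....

Answer: M ≅ ℤ/2 ⊕ ℤ/2 ⊕ ℤ/6

Derivation:
rank_ℚ(R)=3; free=3−3=0
SNF(R) diag = [2, 2, 6] → torsion [2, 2, 6]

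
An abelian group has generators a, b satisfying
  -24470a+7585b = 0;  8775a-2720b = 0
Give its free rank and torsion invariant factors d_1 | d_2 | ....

rank_ℚ(R)=2; free=2−2=0
SNF(R) diag = [5, 5] → torsion [5, 5]

Answer: M ≅ ℤ/5 ⊕ ℤ/5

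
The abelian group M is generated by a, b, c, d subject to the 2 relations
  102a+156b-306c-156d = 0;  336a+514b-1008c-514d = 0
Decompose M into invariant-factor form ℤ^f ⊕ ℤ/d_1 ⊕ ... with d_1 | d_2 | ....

rank_ℚ(R)=2; free=4−2=2
SNF(R) diag = [2, 6] → torsion [2, 6]

Answer: M ≅ ℤ^2 ⊕ ℤ/2 ⊕ ℤ/6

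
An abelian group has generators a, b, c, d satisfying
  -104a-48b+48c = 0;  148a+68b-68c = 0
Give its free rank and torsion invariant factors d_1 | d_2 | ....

rank_ℚ(R)=2; free=4−2=2
SNF(R) diag = [4, 8] → torsion [4, 8]

Answer: M ≅ ℤ^2 ⊕ ℤ/4 ⊕ ℤ/8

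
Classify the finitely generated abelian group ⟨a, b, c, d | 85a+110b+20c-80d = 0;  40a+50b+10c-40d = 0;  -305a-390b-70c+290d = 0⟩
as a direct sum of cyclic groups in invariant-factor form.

rank_ℚ(R)=3; free=4−3=1
SNF(R) diag = [5, 10, 10] → torsion [5, 10, 10]

Answer: M ≅ ℤ^1 ⊕ ℤ/5 ⊕ ℤ/10 ⊕ ℤ/10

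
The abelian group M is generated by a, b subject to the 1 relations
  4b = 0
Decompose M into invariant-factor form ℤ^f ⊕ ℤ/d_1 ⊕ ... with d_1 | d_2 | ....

rank_ℚ(R)=1; free=2−1=1
SNF(R) diag = [4] → torsion [4]

Answer: M ≅ ℤ^1 ⊕ ℤ/4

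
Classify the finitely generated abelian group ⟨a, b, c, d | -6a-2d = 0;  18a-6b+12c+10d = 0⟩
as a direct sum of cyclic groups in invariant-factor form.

Answer: M ≅ ℤ^2 ⊕ ℤ/2 ⊕ ℤ/6

Derivation:
rank_ℚ(R)=2; free=4−2=2
SNF(R) diag = [2, 6] → torsion [2, 6]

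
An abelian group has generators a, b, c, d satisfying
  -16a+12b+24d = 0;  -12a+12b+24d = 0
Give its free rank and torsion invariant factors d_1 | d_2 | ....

Answer: M ≅ ℤ^2 ⊕ ℤ/4 ⊕ ℤ/12

Derivation:
rank_ℚ(R)=2; free=4−2=2
SNF(R) diag = [4, 12] → torsion [4, 12]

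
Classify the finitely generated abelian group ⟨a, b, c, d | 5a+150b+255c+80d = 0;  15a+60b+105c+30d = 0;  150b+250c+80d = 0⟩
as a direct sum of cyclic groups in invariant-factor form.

rank_ℚ(R)=3; free=4−3=1
SNF(R) diag = [5, 10, 30] → torsion [5, 10, 30]

Answer: M ≅ ℤ^1 ⊕ ℤ/5 ⊕ ℤ/10 ⊕ ℤ/30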